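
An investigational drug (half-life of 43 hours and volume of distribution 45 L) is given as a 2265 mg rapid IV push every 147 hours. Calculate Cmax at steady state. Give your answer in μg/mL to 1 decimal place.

τ/t½ = 147/43 ≈ 3.4186, so fraction remaining f = (1/2)^(147/43) ≈ 0.0935.
Accumulation ratio R = 1/(1 − f) ≈ 1/0.9065 ≈ 1.1031.
Each bolus raises the concentration by D/Vd = 2265/45 ≈ 50.333 μg/mL.
Cmax,ss = C₀/(1 − f) ≈ 50.333/0.9065 ≈ 55.525 μg/mL.

55.5 μg/mL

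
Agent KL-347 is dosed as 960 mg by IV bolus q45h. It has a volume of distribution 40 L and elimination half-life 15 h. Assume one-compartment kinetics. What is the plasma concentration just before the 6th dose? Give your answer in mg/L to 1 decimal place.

3.4 mg/L

f = (1/2)^(τ/t½) = (1/2)^(45/15) ≈ 0.1250.
C₀ = D/Vd = 960/40 ≈ 24.000 mg/L.
Before the 6th dose, 5 doses have been given. Superposition: Cmin = C₀·(f + f² + … + f^5).
≈ 24.000 × (0.1250 + 0.0156 + 0.0020 + 0.0002 + 0.0000) ≈ 24.000 × 0.1428 ≈ 3.427 mg/L.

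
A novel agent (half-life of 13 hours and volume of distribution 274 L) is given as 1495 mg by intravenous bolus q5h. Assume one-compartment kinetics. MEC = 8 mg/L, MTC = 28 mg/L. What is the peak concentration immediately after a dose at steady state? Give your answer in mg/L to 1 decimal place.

23.3 mg/L

τ/t½ = 5/13 ≈ 0.38462, so fraction remaining f = (1/2)^(5/13) ≈ 0.7660.
Accumulation ratio R = 1/(1 − f) ≈ 1/0.2340 ≈ 4.2735.
Single-dose peak C₀ = D/Vd = 1495/274 ≈ 5.456 mg/L.
Cmax,ss = C₀/(1 − f) ≈ 5.456/0.2340 ≈ 23.316 mg/L.
Peak 23.3 mg/L vs MTC 28 mg/L: below toxic threshold.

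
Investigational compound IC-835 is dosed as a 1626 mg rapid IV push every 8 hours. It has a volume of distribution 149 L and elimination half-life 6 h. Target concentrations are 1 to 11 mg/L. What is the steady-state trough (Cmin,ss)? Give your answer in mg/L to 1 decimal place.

7.2 mg/L

τ/t½ = 8/6 ≈ 1.3333, so fraction remaining f = (1/2)^(8/6) ≈ 0.3969.
Accumulation ratio R = 1/(1 − f) ≈ 1/0.6031 ≈ 1.6581.
Single-dose peak C₀ = D/Vd = 1626/149 ≈ 10.913 mg/L.
Steady-state peak Cmax,ss = C₀·R ≈ 10.913 × 1.6581 ≈ 18.095 mg/L.
One interval later, Cmin,ss = Cmax,ss·e^(−kτ) ≈ 18.095 × 0.3969 ≈ 7.182 mg/L.
Trough 7.2 mg/L vs MEC 1 mg/L: adequate.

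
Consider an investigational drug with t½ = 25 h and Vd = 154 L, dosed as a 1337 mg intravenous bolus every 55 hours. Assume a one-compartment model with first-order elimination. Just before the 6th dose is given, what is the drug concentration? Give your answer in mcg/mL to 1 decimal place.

f = (1/2)^(τ/t½) = (1/2)^(55/25) ≈ 0.2176.
C₀ = D/Vd = 1337/154 ≈ 8.682 mcg/mL.
Before the 6th dose, 5 doses have been given. Superposition: Cmin = C₀·(f + f² + … + f^5).
≈ 8.682 × (0.2176 + 0.0473 + 0.0103 + 0.0022 + 0.0005) ≈ 8.682 × 0.2779 ≈ 2.413 mcg/mL.

2.4 mcg/mL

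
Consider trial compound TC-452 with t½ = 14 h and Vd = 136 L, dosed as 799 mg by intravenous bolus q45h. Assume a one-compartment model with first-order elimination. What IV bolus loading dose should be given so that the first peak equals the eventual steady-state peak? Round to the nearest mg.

895 mg

f = (1/2)^(45/14) ≈ 0.107747; accumulation ratio R = 1/(1−f) ≈ 1.12076.
Loading dose to hit Cmax,ss on first dose: D_load = D_maint·R ≈ 799 × 1.12076 ≈ 895.49 mg.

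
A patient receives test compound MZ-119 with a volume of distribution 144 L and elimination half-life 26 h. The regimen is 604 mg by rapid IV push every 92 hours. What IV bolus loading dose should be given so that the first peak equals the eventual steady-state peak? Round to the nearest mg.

661 mg

f = (1/2)^(92/26) ≈ 0.086063; accumulation ratio R = 1/(1−f) ≈ 1.09417.
Loading dose to hit Cmax,ss on first dose: D_load = D_maint·R ≈ 604 × 1.09417 ≈ 660.88 mg.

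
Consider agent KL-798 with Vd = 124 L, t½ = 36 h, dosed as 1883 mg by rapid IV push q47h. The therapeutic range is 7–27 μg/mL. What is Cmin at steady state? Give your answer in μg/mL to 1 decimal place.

10.3 μg/mL

τ/t½ = 47/36 ≈ 1.3056, so fraction remaining f = (1/2)^(47/36) ≈ 0.4046.
Accumulation ratio R = 1/(1 − f) ≈ 1/0.5954 ≈ 1.6795.
Single-dose peak C₀ = D/Vd = 1883/124 ≈ 15.185 μg/mL.
Cmax,ss = C₀/(1 − f) ≈ 15.185/0.5954 ≈ 25.504 μg/mL.
One interval later, Cmin,ss = Cmax,ss·e^(−kτ) ≈ 25.504 × 0.4046 ≈ 10.319 μg/mL.
Trough 10.3 μg/mL vs MEC 7 μg/mL: adequate.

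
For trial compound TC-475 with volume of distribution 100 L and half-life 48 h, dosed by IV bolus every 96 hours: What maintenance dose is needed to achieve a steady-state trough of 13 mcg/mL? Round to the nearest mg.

3900 mg

τ/t½ = 96/48 ≈ 2, so f = (1/2)^(96/48) ≈ 0.250000.
Cmin,ss = (D/Vd)·f/(1−f), so D = Cmin,ss·Vd·(1−f)/f.
D = 13 × 100 × (1−f)/f ≈ 13 × 100 × 3.00000 ≈ 3900.00 mg.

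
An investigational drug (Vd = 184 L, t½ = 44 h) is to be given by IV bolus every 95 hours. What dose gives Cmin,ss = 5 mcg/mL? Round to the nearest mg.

τ/t½ = 95/44 ≈ 2.1591, so f = (1/2)^(95/44) ≈ 0.223897.
Cmin,ss = (D/Vd)·f/(1−f), so D = Cmin,ss·Vd·(1−f)/f.
D = 5 × 184 × (1−f)/f ≈ 5 × 184 × 3.46634 ≈ 3189.03 mg.

3189 mg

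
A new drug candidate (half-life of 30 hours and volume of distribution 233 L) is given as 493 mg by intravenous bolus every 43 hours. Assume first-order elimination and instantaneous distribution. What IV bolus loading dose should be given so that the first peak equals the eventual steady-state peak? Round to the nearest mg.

f = (1/2)^(43/30) ≈ 0.370274; accumulation ratio R = 1/(1−f) ≈ 1.58799.
Loading dose to hit Cmax,ss on first dose: D_load = D_maint·R ≈ 493 × 1.58799 ≈ 782.88 mg.

783 mg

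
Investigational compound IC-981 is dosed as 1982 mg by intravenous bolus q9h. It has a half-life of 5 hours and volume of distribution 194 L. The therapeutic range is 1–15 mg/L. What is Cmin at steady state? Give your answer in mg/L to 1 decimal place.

τ/t½ = 9/5 ≈ 1.8, so fraction remaining f = (1/2)^(9/5) ≈ 0.2872.
At steady state, accumulation factor R = 1/(1 − e^(−kτ)) ≈ 1.4029.
Single-dose peak C₀ = D/Vd = 1982/194 ≈ 10.216 mg/L.
Cmax,ss = C₀/(1 − f) ≈ 10.216/0.7128 ≈ 14.332 mg/L.
Steady-state trough Cmin,ss = Cmax,ss·f ≈ 14.332 × 0.2872 ≈ 4.116 mg/L.
Trough 4.1 mg/L vs MEC 1 mg/L: adequate.

4.1 mg/L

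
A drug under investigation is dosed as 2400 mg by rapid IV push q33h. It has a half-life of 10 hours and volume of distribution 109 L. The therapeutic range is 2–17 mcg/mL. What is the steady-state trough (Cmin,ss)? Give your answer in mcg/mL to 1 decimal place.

2.5 mcg/mL

τ/t½ = 33/10 ≈ 3.3, so fraction remaining f = (1/2)^(33/10) ≈ 0.1015.
Single-dose peak C₀ = D/Vd = 2400/109 ≈ 22.018 mcg/mL.
Steady-state trough Cmin,ss = C₀·f/(1−f) ≈ 22.018 × 0.1015/0.8985 ≈ 2.487 mcg/mL.
Trough 2.5 mcg/mL vs MEC 2 mcg/mL: adequate.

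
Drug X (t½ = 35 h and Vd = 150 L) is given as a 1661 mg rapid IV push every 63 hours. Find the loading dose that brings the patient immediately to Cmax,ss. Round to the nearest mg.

2330 mg

f = (1/2)^(63/35) ≈ 0.287175; accumulation ratio R = 1/(1−f) ≈ 1.40287.
Loading dose to hit Cmax,ss on first dose: D_load = D_maint·R ≈ 1661 × 1.40287 ≈ 2330.17 mg.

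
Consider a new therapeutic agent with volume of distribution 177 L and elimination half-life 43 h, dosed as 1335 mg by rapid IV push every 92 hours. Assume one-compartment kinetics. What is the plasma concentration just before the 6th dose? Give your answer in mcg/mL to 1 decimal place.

f = (1/2)^(τ/t½) = (1/2)^(92/43) ≈ 0.2270.
C₀ = D/Vd = 1335/177 ≈ 7.542 mcg/mL.
Before the 6th dose, 5 doses have been given. Superposition: Cmin = C₀·(f + f² + … + f^5).
≈ 7.542 × (0.2270 + 0.0515 + 0.0117 + 0.0027 + 0.0006) ≈ 7.542 × 0.2935 ≈ 2.214 mcg/mL.

2.2 mcg/mL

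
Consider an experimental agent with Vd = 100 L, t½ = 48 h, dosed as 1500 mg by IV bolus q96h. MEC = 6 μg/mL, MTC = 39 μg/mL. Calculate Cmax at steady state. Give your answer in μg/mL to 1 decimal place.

20.0 μg/mL

The dosing interval is 2 half-lives, so f = 2^(−2) = 0.25.
Accumulation ratio R = 1/(1 − f) = 1/0.75 = 4/3.
Single-dose peak C₀ = D/Vd = 1500/100 = 15 μg/mL.
Steady-state peak Cmax,ss = C₀·R = 15 × 4/3 ≈ 20.000 μg/mL.
Peak 20.0 μg/mL vs MTC 39 μg/mL: below toxic threshold.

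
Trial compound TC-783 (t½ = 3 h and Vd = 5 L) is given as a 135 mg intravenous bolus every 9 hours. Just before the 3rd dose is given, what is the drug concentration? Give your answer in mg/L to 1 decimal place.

f = (1/2)^(τ/t½) = (1/2)^(9/3) ≈ 0.1250.
C₀ = D/Vd = 135/5 ≈ 27.000 mg/L.
Before the 3rd dose, 2 doses have been given. Superposition: Cmin = C₀·(f + f²).
≈ 27.000 × (0.1250 + 0.0156) ≈ 27.000 × 0.1406 ≈ 3.796 mg/L.

3.8 mg/L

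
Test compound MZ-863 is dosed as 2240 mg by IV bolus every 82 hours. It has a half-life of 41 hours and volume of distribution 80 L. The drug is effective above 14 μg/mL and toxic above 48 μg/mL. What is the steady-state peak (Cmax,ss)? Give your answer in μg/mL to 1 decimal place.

τ = 82 h = 2 half-lives, so f = (1/2)^2 = 0.25.
Accumulation ratio R = 1/(1 − f) = 1/0.75 = 4/3.
Single-dose peak C₀ = D/Vd = 2240/80 = 28 μg/mL.
Steady-state peak Cmax,ss = C₀·R = 28 × 4/3 ≈ 37.333 μg/mL.
Peak 37.3 μg/mL vs MTC 48 μg/mL: below toxic threshold.

37.3 μg/mL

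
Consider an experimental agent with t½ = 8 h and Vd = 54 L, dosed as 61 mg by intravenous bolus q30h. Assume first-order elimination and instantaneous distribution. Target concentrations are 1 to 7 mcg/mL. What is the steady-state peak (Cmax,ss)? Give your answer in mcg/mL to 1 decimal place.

k = ln2/t½ = ln2/8 ≈ 0.086643 h⁻¹; fraction remaining f = e^(−kτ) = e^(−0.086643×30) ≈ 0.0743.
At steady state, accumulation factor R = 1/(1 − e^(−kτ)) ≈ 1.0803.
Each bolus raises the concentration by D/Vd = 61/54 ≈ 1.130 mcg/mL.
Steady-state peak Cmax,ss = C₀·R ≈ 1.130 × 1.0803 ≈ 1.221 mcg/mL.
Peak 1.2 mcg/mL vs MTC 7 mcg/mL: below toxic threshold.

1.2 mcg/mL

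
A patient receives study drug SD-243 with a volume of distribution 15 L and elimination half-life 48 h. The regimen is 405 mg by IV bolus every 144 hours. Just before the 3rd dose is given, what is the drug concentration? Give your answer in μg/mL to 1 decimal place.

f = (1/2)^(τ/t½) = (1/2)^(144/48) ≈ 0.1250.
C₀ = D/Vd = 405/15 ≈ 27.000 μg/mL.
Before the 3rd dose, 2 doses have been given. Superposition: Cmin = C₀·(f + f²).
≈ 27.000 × (0.1250 + 0.0156) ≈ 27.000 × 0.1406 ≈ 3.796 μg/mL.

3.8 μg/mL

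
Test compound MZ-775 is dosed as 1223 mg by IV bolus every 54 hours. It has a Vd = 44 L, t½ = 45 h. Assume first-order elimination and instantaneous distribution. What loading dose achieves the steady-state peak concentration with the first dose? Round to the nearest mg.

2166 mg

f = (1/2)^(54/45) ≈ 0.435275; accumulation ratio R = 1/(1−f) ≈ 1.77077.
Loading dose to hit Cmax,ss on first dose: D_load = D_maint·R ≈ 1223 × 1.77077 ≈ 2165.65 mg.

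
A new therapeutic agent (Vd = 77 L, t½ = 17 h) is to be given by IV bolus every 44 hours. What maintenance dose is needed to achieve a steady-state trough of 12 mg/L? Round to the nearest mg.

4633 mg

τ/t½ = 44/17 ≈ 2.5882, so f = (1/2)^(44/17) ≈ 0.166289.
Cmin,ss = (D/Vd)·f/(1−f), so D = Cmin,ss·Vd·(1−f)/f.
D = 12 × 77 × (1−f)/f ≈ 12 × 77 × 5.01363 ≈ 4632.59 mg.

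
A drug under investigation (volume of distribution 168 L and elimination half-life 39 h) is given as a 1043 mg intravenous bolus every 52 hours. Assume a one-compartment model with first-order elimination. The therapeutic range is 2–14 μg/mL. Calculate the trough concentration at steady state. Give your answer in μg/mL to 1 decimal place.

τ/t½ = 52/39 ≈ 1.3333, so fraction remaining f = (1/2)^(52/39) ≈ 0.3969.
Each bolus raises the concentration by D/Vd = 1043/168 ≈ 6.208 μg/mL.
Steady-state trough Cmin,ss = C₀·f/(1−f) ≈ 6.208 × 0.3969/0.6031 ≈ 4.085 μg/mL.
Trough 4.1 μg/mL vs MEC 2 μg/mL: adequate.

4.1 μg/mL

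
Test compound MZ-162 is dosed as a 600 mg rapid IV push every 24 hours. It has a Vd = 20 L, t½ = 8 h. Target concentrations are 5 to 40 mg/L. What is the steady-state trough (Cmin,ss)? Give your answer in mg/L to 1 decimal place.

τ = 24 h = 3 half-lives, so f = (1/2)^3 = 0.125.
Accumulation ratio R = 1/(1 − f) = 1/0.875 = 8/7.
Single-dose peak C₀ = D/Vd = 600/20 = 30 mg/L.
Steady-state peak Cmax,ss = C₀·R = 30 × 8/7 ≈ 34.286 mg/L.
Steady-state trough Cmin,ss = Cmax,ss·f ≈ 34.286 × 0.125 ≈ 4.286 mg/L.
Trough 4.3 mg/L vs MEC 5 mg/L: subtherapeutic.

4.3 mg/L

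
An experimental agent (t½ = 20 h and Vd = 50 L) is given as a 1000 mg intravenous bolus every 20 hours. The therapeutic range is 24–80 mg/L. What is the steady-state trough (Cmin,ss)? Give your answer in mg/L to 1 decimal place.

τ = 20 h = 1 half-life, so f = (1/2)^1 = 0.5.
At steady state, R = 1/(1 − 0.5) = 2/1.
Single-dose peak C₀ = D/Vd = 1000/50 = 20 mg/L.
Steady-state peak Cmax,ss = C₀·R = 20 × 2/1 ≈ 40.000 mg/L.
Steady-state trough Cmin,ss = Cmax,ss·f ≈ 40.000 × 0.5 ≈ 20.000 mg/L.
Trough 20.0 mg/L vs MEC 24 mg/L: subtherapeutic.

20.0 mg/L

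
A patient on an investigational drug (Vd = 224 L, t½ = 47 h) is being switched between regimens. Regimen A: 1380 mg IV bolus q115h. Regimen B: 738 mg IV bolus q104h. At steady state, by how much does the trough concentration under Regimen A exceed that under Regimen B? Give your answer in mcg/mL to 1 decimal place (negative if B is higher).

Regimen A: f = (1/2)^(115/47) ≈ 0.1834; Cmin,ss = (1380/224)·f/(1−f) ≈ 1.384 mcg/mL.
Regimen B: f = (1/2)^(104/47) ≈ 0.2157; Cmin,ss = (738/224)·f/(1−f) ≈ 0.906 mcg/mL.
Difference ≈ 1.384 − 0.906 ≈ 0.478 mcg/mL.

0.5 mcg/mL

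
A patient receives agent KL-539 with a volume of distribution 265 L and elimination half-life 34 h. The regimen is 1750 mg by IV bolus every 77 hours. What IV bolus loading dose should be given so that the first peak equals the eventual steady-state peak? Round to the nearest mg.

2210 mg

f = (1/2)^(77/34) ≈ 0.208092; accumulation ratio R = 1/(1−f) ≈ 1.26277.
Loading dose to hit Cmax,ss on first dose: D_load = D_maint·R ≈ 1750 × 1.26277 ≈ 2209.85 mg.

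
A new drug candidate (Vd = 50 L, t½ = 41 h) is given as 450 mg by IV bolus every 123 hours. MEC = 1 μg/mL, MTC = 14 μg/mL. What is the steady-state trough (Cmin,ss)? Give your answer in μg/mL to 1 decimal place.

The dosing interval is 3 half-lives, so f = 2^(−3) = 0.125.
Accumulation ratio R = 1/(1 − f) = 1/0.875 = 8/7.
Single-dose peak C₀ = D/Vd = 450/50 = 9 μg/mL.
Steady-state peak Cmax,ss = C₀·R = 9 × 8/7 ≈ 10.286 μg/mL.
Steady-state trough Cmin,ss = Cmax,ss·f ≈ 10.286 × 0.125 ≈ 1.286 μg/mL.
Trough 1.3 μg/mL vs MEC 1 μg/mL: adequate.

1.3 μg/mL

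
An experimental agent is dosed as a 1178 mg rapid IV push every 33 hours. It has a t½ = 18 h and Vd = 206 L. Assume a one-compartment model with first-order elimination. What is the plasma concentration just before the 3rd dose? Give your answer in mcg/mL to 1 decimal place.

f = (1/2)^(τ/t½) = (1/2)^(33/18) ≈ 0.2806.
C₀ = D/Vd = 1178/206 ≈ 5.718 mcg/mL.
Before the 3rd dose, 2 doses have been given. Superposition: Cmin = C₀·(f + f²).
≈ 5.718 × (0.2806 + 0.0787) ≈ 5.718 × 0.3593 ≈ 2.054 mcg/mL.

2.1 mcg/mL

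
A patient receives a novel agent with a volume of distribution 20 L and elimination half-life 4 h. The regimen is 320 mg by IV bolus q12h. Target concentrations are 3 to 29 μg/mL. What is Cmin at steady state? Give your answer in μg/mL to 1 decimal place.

2.3 μg/mL

τ = 12 h = 3 half-lives, so f = (1/2)^3 = 0.125.
At steady state, R = 1/(1 − 0.125) = 8/7.
Single-dose peak C₀ = D/Vd = 320/20 = 16 μg/mL.
Steady-state peak Cmax,ss = C₀·R = 16 × 8/7 ≈ 18.286 μg/mL.
Steady-state trough Cmin,ss = Cmax,ss·f ≈ 18.286 × 0.125 ≈ 2.286 μg/mL.
Trough 2.3 μg/mL vs MEC 3 μg/mL: subtherapeutic.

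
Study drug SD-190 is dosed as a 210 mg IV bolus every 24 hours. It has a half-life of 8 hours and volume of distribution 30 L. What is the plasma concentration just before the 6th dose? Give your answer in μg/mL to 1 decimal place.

1.0 μg/mL

f = (1/2)^(τ/t½) = (1/2)^(24/8) ≈ 0.1250.
C₀ = D/Vd = 210/30 ≈ 7.000 μg/mL.
Before the 6th dose, 5 doses have been given. Superposition: Cmin = C₀·(f + f² + … + f^5).
≈ 7.000 × (0.1250 + 0.0156 + 0.0020 + 0.0002 + 0.0000) ≈ 7.000 × 0.1428 ≈ 1.000 μg/mL.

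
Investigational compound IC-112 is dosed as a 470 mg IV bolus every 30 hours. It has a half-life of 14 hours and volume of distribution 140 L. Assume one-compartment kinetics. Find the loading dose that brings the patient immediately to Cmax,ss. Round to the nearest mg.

f = (1/2)^(30/14) ≈ 0.226431; accumulation ratio R = 1/(1−f) ≈ 1.29271.
Loading dose to hit Cmax,ss on first dose: D_load = D_maint·R ≈ 470 × 1.29271 ≈ 607.57 mg.

608 mg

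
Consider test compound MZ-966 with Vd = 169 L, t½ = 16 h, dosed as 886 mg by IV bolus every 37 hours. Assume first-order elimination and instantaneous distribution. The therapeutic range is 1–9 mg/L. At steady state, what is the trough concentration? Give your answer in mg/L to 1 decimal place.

τ/t½ = 37/16 ≈ 2.3125, so fraction remaining f = (1/2)^(37/16) ≈ 0.2013.
Accumulation ratio R = 1/(1 − f) ≈ 1/0.7987 ≈ 1.2520.
Each bolus raises the concentration by D/Vd = 886/169 ≈ 5.243 mg/L.
Cmax,ss = C₀/(1 − f) ≈ 5.243/0.7987 ≈ 6.564 mg/L.
Steady-state trough Cmin,ss = Cmax,ss·f ≈ 6.564 × 0.2013 ≈ 1.321 mg/L.
Trough 1.3 mg/L vs MEC 1 mg/L: adequate.

1.3 mg/L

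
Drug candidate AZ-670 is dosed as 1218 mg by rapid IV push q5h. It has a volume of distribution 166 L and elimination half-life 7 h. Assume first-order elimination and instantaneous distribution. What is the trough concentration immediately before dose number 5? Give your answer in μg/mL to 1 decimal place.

f = (1/2)^(τ/t½) = (1/2)^(5/7) ≈ 0.6095.
C₀ = D/Vd = 1218/166 ≈ 7.337 μg/mL.
Before the 5th dose, 4 doses have been given. Superposition: Cmin = C₀·(f + f² + … + f^4).
≈ 7.337 × (0.6095 + 0.3715 + 0.2264 + 0.1380) ≈ 7.337 × 1.3454 ≈ 9.871 μg/mL.

9.9 μg/mL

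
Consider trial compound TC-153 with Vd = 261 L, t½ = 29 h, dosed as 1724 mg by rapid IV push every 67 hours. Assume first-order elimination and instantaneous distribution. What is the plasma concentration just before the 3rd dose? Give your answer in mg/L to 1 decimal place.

1.6 mg/L

f = (1/2)^(τ/t½) = (1/2)^(67/29) ≈ 0.2016.
C₀ = D/Vd = 1724/261 ≈ 6.605 mg/L.
Before the 3rd dose, 2 doses have been given. Superposition: Cmin = C₀·(f + f²).
≈ 6.605 × (0.2016 + 0.0406) ≈ 6.605 × 0.2422 ≈ 1.600 mg/L.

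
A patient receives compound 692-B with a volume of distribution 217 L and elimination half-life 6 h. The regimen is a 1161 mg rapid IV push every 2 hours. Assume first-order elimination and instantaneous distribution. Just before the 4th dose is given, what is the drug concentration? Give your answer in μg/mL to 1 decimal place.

f = (1/2)^(τ/t½) = (1/2)^(2/6) ≈ 0.7937.
C₀ = D/Vd = 1161/217 ≈ 5.350 μg/mL.
Before the 4th dose, 3 doses have been given. Superposition: Cmin = C₀·(f + f² + … + f^3).
≈ 5.350 × (0.7937 + 0.6300 + 0.5000) ≈ 5.350 × 1.9237 ≈ 10.292 μg/mL.

10.3 μg/mL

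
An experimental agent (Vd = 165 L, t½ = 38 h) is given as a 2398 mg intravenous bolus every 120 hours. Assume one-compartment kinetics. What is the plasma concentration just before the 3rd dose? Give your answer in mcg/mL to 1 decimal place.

f = (1/2)^(τ/t½) = (1/2)^(120/38) ≈ 0.1120.
C₀ = D/Vd = 2398/165 ≈ 14.533 mcg/mL.
Before the 3rd dose, 2 doses have been given. Superposition: Cmin = C₀·(f + f²).
≈ 14.533 × (0.1120 + 0.0125) ≈ 14.533 × 0.1245 ≈ 1.809 mcg/mL.

1.8 mcg/mL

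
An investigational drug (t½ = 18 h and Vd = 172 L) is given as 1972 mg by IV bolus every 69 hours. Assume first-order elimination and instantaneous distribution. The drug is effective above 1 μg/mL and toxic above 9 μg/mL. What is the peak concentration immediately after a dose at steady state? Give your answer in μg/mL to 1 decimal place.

τ/t½ = 69/18 ≈ 3.8333, so fraction remaining f = (1/2)^(69/18) ≈ 0.0702.
Accumulation ratio R = 1/(1 − f) ≈ 1/0.9298 ≈ 1.0755.
Each bolus raises the concentration by D/Vd = 1972/172 ≈ 11.465 μg/mL.
Cmax,ss = C₀/(1 − f) ≈ 11.465/0.9298 ≈ 12.331 μg/mL.
Peak 12.3 μg/mL vs MTC 9 μg/mL: exceeds toxic threshold.

12.3 μg/mL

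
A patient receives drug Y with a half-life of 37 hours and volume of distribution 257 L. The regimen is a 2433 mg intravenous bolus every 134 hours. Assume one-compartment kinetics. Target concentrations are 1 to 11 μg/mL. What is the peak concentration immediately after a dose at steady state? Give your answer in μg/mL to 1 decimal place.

Over one 134-h interval, 134/37 ≈ 3.6216 half-lives elapse, leaving f ≈ 0.0812 of each dose.
Accumulation ratio R = 1/(1 − f) ≈ 1/0.9188 ≈ 1.0884.
Single-dose peak C₀ = D/Vd = 2433/257 ≈ 9.467 μg/mL.
Cmax,ss = C₀/(1 − f) ≈ 9.467/0.9188 ≈ 10.304 μg/mL.
Peak 10.3 μg/mL vs MTC 11 μg/mL: below toxic threshold.

10.3 μg/mL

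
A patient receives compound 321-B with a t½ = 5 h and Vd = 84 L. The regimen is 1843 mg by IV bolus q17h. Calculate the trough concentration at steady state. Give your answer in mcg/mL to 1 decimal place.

2.3 mcg/mL

k = ln2/t½ = ln2/5 ≈ 0.138629 h⁻¹; fraction remaining f = e^(−kτ) = e^(−0.138629×17) ≈ 0.0947.
At steady state, accumulation factor R = 1/(1 − e^(−kτ)) ≈ 1.1046.
Each bolus raises the concentration by D/Vd = 1843/84 ≈ 21.940 mcg/mL.
Cmax,ss = C₀/(1 − f) ≈ 21.940/0.9053 ≈ 24.235 mcg/mL.
Steady-state trough Cmin,ss = Cmax,ss·f ≈ 24.235 × 0.0947 ≈ 2.295 mcg/mL.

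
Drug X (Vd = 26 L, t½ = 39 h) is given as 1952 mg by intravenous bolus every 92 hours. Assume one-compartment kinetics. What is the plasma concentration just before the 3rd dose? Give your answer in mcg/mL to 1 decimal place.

f = (1/2)^(τ/t½) = (1/2)^(92/39) ≈ 0.1949.
C₀ = D/Vd = 1952/26 ≈ 75.077 mcg/mL.
Before the 3rd dose, 2 doses have been given. Superposition: Cmin = C₀·(f + f²).
≈ 75.077 × (0.1949 + 0.0380) ≈ 75.077 × 0.2329 ≈ 17.485 mcg/mL.

17.5 mcg/mL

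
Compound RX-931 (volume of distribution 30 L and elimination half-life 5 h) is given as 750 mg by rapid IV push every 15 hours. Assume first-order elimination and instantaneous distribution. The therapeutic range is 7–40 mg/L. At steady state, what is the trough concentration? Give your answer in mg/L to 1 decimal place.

The dosing interval is 3 half-lives, so f = 2^(−3) = 0.125.
Accumulation ratio R = 1/(1 − f) = 1/0.875 = 8/7.
Single-dose peak C₀ = D/Vd = 750/30 = 25 mg/L.
Steady-state peak Cmax,ss = C₀·R = 25 × 8/7 ≈ 28.571 mg/L.
Steady-state trough Cmin,ss = Cmax,ss·f ≈ 28.571 × 0.125 ≈ 3.571 mg/L.
Trough 3.6 mg/L vs MEC 7 mg/L: subtherapeutic.

3.6 mg/L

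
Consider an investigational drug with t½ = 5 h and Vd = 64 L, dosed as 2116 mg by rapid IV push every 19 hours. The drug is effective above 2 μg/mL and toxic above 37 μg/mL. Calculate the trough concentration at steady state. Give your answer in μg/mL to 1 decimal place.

Over one 19-h interval, 19/5 ≈ 3.8 half-lives elapse, leaving f ≈ 0.0718 of each dose.
At steady state, accumulation factor R = 1/(1 − e^(−kτ)) ≈ 1.0774.
Each bolus raises the concentration by D/Vd = 2116/64 ≈ 33.062 μg/mL.
Steady-state peak Cmax,ss = C₀·R ≈ 33.062 × 1.0774 ≈ 35.621 μg/mL.
One interval later, Cmin,ss = Cmax,ss·e^(−kτ) ≈ 35.621 × 0.0718 ≈ 2.558 μg/mL.
Trough 2.6 μg/mL vs MEC 2 μg/mL: adequate.

2.6 μg/mL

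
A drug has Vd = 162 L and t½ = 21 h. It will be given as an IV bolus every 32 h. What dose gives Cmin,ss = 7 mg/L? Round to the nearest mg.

τ/t½ = 32/21 ≈ 1.5238, so f = (1/2)^(32/21) ≈ 0.347766.
Cmin,ss = (D/Vd)·f/(1−f), so D = Cmin,ss·Vd·(1−f)/f.
D = 7 × 162 × (1−f)/f ≈ 7 × 162 × 1.87550 ≈ 2126.82 mg.

2127 mg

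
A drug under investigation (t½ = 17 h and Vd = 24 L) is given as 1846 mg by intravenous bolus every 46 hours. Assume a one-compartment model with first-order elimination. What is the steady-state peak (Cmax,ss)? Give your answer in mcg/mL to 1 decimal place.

90.8 mcg/mL

k = ln2/t½ = ln2/17 ≈ 0.040773 h⁻¹; fraction remaining f = e^(−kτ) = e^(−0.040773×46) ≈ 0.1533.
Accumulation ratio R = 1/(1 − f) ≈ 1/0.8467 ≈ 1.1811.
Each bolus raises the concentration by D/Vd = 1846/24 ≈ 76.917 mcg/mL.
Cmax,ss = C₀/(1 − f) ≈ 76.917/0.8467 ≈ 90.843 mcg/mL.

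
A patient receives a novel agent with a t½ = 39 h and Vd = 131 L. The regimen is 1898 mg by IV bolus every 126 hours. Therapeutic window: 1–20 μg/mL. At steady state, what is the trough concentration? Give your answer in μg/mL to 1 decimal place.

1.7 μg/mL

Over one 126-h interval, 126/39 ≈ 3.2308 half-lives elapse, leaving f ≈ 0.1065 of each dose.
Each bolus raises the concentration by D/Vd = 1898/131 ≈ 14.489 μg/mL.
Steady-state trough Cmin,ss = C₀·f/(1−f) ≈ 14.489 × 0.1065/0.8935 ≈ 1.727 μg/mL.
Trough 1.7 μg/mL vs MEC 1 μg/mL: adequate.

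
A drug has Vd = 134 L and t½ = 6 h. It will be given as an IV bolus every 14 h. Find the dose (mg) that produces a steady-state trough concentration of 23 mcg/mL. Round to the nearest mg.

12450 mg

τ/t½ = 14/6 ≈ 2.3333, so f = (1/2)^(14/6) ≈ 0.198425.
Cmin,ss = (D/Vd)·f/(1−f), so D = Cmin,ss·Vd·(1−f)/f.
D = 23 × 134 × (1−f)/f ≈ 23 × 134 × 4.03969 ≈ 12450.32 mg.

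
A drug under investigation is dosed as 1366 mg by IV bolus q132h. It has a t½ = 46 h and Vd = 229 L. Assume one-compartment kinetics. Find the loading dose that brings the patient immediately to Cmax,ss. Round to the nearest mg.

1583 mg

f = (1/2)^(132/46) ≈ 0.136828; accumulation ratio R = 1/(1−f) ≈ 1.15852.
Loading dose to hit Cmax,ss on first dose: D_load = D_maint·R ≈ 1366 × 1.15852 ≈ 1582.54 mg.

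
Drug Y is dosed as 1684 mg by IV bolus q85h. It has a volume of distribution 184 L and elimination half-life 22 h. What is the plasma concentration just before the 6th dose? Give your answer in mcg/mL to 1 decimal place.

f = (1/2)^(τ/t½) = (1/2)^(85/22) ≈ 0.0687.
C₀ = D/Vd = 1684/184 ≈ 9.152 mcg/mL.
Before the 6th dose, 5 doses have been given. Superposition: Cmin = C₀·(f + f² + … + f^5).
≈ 9.152 × (0.0687 + 0.0047 + 0.0003 + 0.0000 + 0.0000) ≈ 9.152 × 0.0737 ≈ 0.675 mcg/mL.

0.7 mcg/mL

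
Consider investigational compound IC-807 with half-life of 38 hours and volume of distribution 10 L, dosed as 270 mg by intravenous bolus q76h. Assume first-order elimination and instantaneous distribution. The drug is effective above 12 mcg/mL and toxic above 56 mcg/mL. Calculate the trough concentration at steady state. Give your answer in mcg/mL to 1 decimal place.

9.0 mcg/mL

The dosing interval is 2 half-lives, so f = 2^(−2) = 0.25.
At steady state, R = 1/(1 − 0.25) = 4/3.
Single-dose peak C₀ = D/Vd = 270/10 = 27 mcg/mL.
Steady-state peak Cmax,ss = C₀·R = 27 × 4/3 ≈ 36.000 mcg/mL.
Steady-state trough Cmin,ss = Cmax,ss·f ≈ 36.000 × 0.25 ≈ 9.000 mcg/mL.
Trough 9.0 mcg/mL vs MEC 12 mcg/mL: subtherapeutic.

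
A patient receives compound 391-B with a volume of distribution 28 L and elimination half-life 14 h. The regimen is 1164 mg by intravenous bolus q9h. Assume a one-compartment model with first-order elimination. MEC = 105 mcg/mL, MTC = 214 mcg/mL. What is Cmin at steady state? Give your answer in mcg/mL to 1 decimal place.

Over one 9-h interval, 9/14 ≈ 0.64286 half-lives elapse, leaving f ≈ 0.6404 of each dose.
Each bolus raises the concentration by D/Vd = 1164/28 ≈ 41.571 mcg/mL.
Steady-state trough Cmin,ss = C₀·f/(1−f) ≈ 41.571 × 0.6404/0.3596 ≈ 74.032 mcg/mL.
Trough 74.0 mcg/mL vs MEC 105 mcg/mL: subtherapeutic.

74.0 mcg/mL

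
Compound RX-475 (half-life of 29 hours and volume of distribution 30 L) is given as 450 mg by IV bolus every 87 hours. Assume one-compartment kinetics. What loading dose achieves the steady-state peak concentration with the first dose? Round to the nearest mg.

f = (1/2)^(87/29) ≈ 0.125000; accumulation ratio R = 1/(1−f) ≈ 1.14286.
Loading dose to hit Cmax,ss on first dose: D_load = D_maint·R ≈ 450 × 1.14286 ≈ 514.29 mg.

514 mg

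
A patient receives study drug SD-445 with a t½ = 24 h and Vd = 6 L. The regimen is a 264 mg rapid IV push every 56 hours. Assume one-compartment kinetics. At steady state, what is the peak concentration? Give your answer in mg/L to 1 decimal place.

54.9 mg/L

Over one 56-h interval, 56/24 ≈ 2.3333 half-lives elapse, leaving f ≈ 0.1984 of each dose.
Accumulation ratio R = 1/(1 − f) ≈ 1/0.8016 ≈ 1.2475.
Single-dose peak C₀ = D/Vd = 264/6 ≈ 44.000 mg/L.
Steady-state peak Cmax,ss = C₀·R ≈ 44.000 × 1.2475 ≈ 54.890 mg/L.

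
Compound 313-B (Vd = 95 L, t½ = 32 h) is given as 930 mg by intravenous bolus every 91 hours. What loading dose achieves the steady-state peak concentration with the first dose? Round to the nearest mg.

1081 mg

f = (1/2)^(91/32) ≈ 0.139298; accumulation ratio R = 1/(1−f) ≈ 1.16184.
Loading dose to hit Cmax,ss on first dose: D_load = D_maint·R ≈ 930 × 1.16184 ≈ 1080.51 mg.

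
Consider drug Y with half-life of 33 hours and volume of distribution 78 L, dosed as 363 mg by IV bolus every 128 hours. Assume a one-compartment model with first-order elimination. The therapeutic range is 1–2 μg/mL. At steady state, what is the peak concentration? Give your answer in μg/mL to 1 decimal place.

Over one 128-h interval, 128/33 ≈ 3.8788 half-lives elapse, leaving f ≈ 0.0680 of each dose.
Accumulation ratio R = 1/(1 − f) ≈ 1/0.9320 ≈ 1.0730.
Each bolus raises the concentration by D/Vd = 363/78 ≈ 4.654 μg/mL.
Steady-state peak Cmax,ss = C₀·R ≈ 4.654 × 1.0730 ≈ 4.994 μg/mL.
Peak 5.0 μg/mL vs MTC 2 μg/mL: exceeds toxic threshold.

5.0 μg/mL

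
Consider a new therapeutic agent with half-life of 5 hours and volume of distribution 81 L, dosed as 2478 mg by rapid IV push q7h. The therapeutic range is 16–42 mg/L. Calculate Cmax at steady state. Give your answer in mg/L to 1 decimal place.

49.3 mg/L

Over one 7-h interval, 7/5 ≈ 1.4 half-lives elapse, leaving f ≈ 0.3789 of each dose.
Accumulation ratio R = 1/(1 − f) ≈ 1/0.6211 ≈ 1.6100.
Single-dose peak C₀ = D/Vd = 2478/81 ≈ 30.593 mg/L.
Steady-state peak Cmax,ss = C₀·R ≈ 30.593 × 1.6100 ≈ 49.255 mg/L.
Peak 49.3 mg/L vs MTC 42 mg/L: exceeds toxic threshold.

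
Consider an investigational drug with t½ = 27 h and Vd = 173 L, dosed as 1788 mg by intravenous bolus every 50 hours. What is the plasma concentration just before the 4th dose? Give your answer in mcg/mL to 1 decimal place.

f = (1/2)^(τ/t½) = (1/2)^(50/27) ≈ 0.2770.
C₀ = D/Vd = 1788/173 ≈ 10.335 mcg/mL.
Before the 4th dose, 3 doses have been given. Superposition: Cmin = C₀·(f + f² + … + f^3).
≈ 10.335 × (0.2770 + 0.0767 + 0.0213) ≈ 10.335 × 0.3750 ≈ 3.876 mcg/mL.

3.9 mcg/mL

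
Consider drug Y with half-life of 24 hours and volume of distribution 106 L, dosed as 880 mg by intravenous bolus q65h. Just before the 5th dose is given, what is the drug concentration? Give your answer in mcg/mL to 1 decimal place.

f = (1/2)^(τ/t½) = (1/2)^(65/24) ≈ 0.1530.
C₀ = D/Vd = 880/106 ≈ 8.302 mcg/mL.
Before the 5th dose, 4 doses have been given. Superposition: Cmin = C₀·(f + f² + … + f^4).
≈ 8.302 × (0.1530 + 0.0234 + 0.0036 + 0.0005) ≈ 8.302 × 0.1805 ≈ 1.499 mcg/mL.

1.5 mcg/mL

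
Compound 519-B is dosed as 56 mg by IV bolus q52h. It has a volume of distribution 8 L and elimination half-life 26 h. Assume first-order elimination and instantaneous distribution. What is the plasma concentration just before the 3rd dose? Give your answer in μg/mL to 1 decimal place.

f = (1/2)^(τ/t½) = (1/2)^(52/26) ≈ 0.2500.
C₀ = D/Vd = 56/8 ≈ 7.000 μg/mL.
Before the 3rd dose, 2 doses have been given. Superposition: Cmin = C₀·(f + f²).
≈ 7.000 × (0.2500 + 0.0625) ≈ 7.000 × 0.3125 ≈ 2.188 μg/mL.

2.2 μg/mL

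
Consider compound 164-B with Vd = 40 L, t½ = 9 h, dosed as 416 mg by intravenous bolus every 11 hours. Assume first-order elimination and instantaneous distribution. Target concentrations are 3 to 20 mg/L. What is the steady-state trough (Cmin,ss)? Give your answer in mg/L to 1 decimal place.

7.8 mg/L

k = ln2/t½ = ln2/9 ≈ 0.077016 h⁻¹; fraction remaining f = e^(−kτ) = e^(−0.077016×11) ≈ 0.4286.
At steady state, accumulation factor R = 1/(1 − e^(−kτ)) ≈ 1.7501.
Each bolus raises the concentration by D/Vd = 416/40 ≈ 10.400 mg/L.
Steady-state peak Cmax,ss = C₀·R ≈ 10.400 × 1.7501 ≈ 18.201 mg/L.
One interval later, Cmin,ss = Cmax,ss·e^(−kτ) ≈ 18.201 × 0.4286 ≈ 7.801 mg/L.
Trough 7.8 mg/L vs MEC 3 mg/L: adequate.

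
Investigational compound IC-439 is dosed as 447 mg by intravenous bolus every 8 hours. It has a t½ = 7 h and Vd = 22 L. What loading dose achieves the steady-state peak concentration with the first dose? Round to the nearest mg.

f = (1/2)^(8/7) ≈ 0.452862; accumulation ratio R = 1/(1−f) ≈ 1.82769.
Loading dose to hit Cmax,ss on first dose: D_load = D_maint·R ≈ 447 × 1.82769 ≈ 816.98 mg.

817 mg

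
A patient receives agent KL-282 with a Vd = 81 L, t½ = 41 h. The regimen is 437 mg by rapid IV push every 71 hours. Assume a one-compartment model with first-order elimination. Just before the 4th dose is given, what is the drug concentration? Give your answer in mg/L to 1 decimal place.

2.3 mg/L

f = (1/2)^(τ/t½) = (1/2)^(71/41) ≈ 0.3011.
C₀ = D/Vd = 437/81 ≈ 5.395 mg/L.
Before the 4th dose, 3 doses have been given. Superposition: Cmin = C₀·(f + f² + … + f^3).
≈ 5.395 × (0.3011 + 0.0907 + 0.0273) ≈ 5.395 × 0.4191 ≈ 2.261 mg/L.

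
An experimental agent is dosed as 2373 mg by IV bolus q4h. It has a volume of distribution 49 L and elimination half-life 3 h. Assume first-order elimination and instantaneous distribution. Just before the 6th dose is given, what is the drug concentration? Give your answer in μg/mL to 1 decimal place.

f = (1/2)^(τ/t½) = (1/2)^(4/3) ≈ 0.3969.
C₀ = D/Vd = 2373/49 ≈ 48.429 μg/mL.
Before the 6th dose, 5 doses have been given. Superposition: Cmin = C₀·(f + f² + … + f^5).
≈ 48.429 × (0.3969 + 0.1575 + 0.0625 + 0.0248 + 0.0098) ≈ 48.429 × 0.6515 ≈ 31.551 μg/mL.

31.6 μg/mL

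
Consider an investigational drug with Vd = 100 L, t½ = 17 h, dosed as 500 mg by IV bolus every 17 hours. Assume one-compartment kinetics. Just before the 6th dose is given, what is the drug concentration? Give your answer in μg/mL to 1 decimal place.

f = (1/2)^(τ/t½) = (1/2)^(17/17) ≈ 0.5000.
C₀ = D/Vd = 500/100 ≈ 5.000 μg/mL.
Before the 6th dose, 5 doses have been given. Superposition: Cmin = C₀·(f + f² + … + f^5).
≈ 5.000 × (0.5000 + 0.2500 + 0.1250 + 0.0625 + 0.0313) ≈ 5.000 × 0.9688 ≈ 4.844 μg/mL.

4.8 μg/mL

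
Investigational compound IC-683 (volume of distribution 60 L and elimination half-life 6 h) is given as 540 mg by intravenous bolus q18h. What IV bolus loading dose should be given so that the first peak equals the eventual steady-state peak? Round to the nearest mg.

617 mg

f = (1/2)^(18/6) ≈ 0.125000; accumulation ratio R = 1/(1−f) ≈ 1.14286.
Loading dose to hit Cmax,ss on first dose: D_load = D_maint·R ≈ 540 × 1.14286 ≈ 617.14 mg.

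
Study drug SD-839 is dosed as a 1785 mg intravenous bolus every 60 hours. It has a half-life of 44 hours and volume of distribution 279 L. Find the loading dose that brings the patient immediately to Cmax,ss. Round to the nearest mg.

2920 mg

f = (1/2)^(60/44) ≈ 0.388602; accumulation ratio R = 1/(1−f) ≈ 1.63560.
Loading dose to hit Cmax,ss on first dose: D_load = D_maint·R ≈ 1785 × 1.63560 ≈ 2919.55 mg.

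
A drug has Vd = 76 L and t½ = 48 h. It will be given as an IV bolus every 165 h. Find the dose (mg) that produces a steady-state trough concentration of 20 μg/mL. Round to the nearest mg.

τ/t½ = 165/48 ≈ 3.4375, so f = (1/2)^(165/48) ≈ 0.092302.
Cmin,ss = (D/Vd)·f/(1−f), so D = Cmin,ss·Vd·(1−f)/f.
D = 20 × 76 × (1−f)/f ≈ 20 × 76 × 9.83400 ≈ 14947.68 mg.

14948 mg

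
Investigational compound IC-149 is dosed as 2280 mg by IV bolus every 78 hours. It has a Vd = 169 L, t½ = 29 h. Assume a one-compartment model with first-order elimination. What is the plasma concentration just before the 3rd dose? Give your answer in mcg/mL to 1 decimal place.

2.4 mcg/mL

f = (1/2)^(τ/t½) = (1/2)^(78/29) ≈ 0.1550.
C₀ = D/Vd = 2280/169 ≈ 13.491 mcg/mL.
Before the 3rd dose, 2 doses have been given. Superposition: Cmin = C₀·(f + f²).
≈ 13.491 × (0.1550 + 0.0240) ≈ 13.491 × 0.1790 ≈ 2.415 mcg/mL.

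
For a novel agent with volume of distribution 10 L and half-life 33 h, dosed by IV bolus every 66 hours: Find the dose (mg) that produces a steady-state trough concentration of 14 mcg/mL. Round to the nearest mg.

420 mg

τ/t½ = 66/33 ≈ 2, so f = (1/2)^(66/33) ≈ 0.250000.
Cmin,ss = (D/Vd)·f/(1−f), so D = Cmin,ss·Vd·(1−f)/f.
D = 14 × 10 × (1−f)/f ≈ 14 × 10 × 3.00000 ≈ 420.00 mg.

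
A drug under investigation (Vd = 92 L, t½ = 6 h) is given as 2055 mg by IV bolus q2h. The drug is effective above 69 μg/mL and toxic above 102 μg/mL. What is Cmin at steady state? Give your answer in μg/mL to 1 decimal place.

85.9 μg/mL

Over one 2-h interval, 2/6 ≈ 0.33333 half-lives elapse, leaving f ≈ 0.7937 of each dose.
Accumulation ratio R = 1/(1 − f) ≈ 1/0.2063 ≈ 4.8473.
Each bolus raises the concentration by D/Vd = 2055/92 ≈ 22.337 μg/mL.
Steady-state peak Cmax,ss = C₀·R ≈ 22.337 × 4.8473 ≈ 108.274 μg/mL.
One interval later, Cmin,ss = Cmax,ss·e^(−kτ) ≈ 108.274 × 0.7937 ≈ 85.937 μg/mL.
Trough 85.9 μg/mL vs MEC 69 μg/mL: adequate.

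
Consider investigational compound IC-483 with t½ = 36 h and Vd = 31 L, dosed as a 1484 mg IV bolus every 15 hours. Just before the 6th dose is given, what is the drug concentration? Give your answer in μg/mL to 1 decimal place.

109.2 μg/mL

f = (1/2)^(τ/t½) = (1/2)^(15/36) ≈ 0.7492.
C₀ = D/Vd = 1484/31 ≈ 47.871 μg/mL.
Before the 6th dose, 5 doses have been given. Superposition: Cmin = C₀·(f + f² + … + f^5).
≈ 47.871 × (0.7492 + 0.5613 + 0.4205 + 0.3151 + 0.2360) ≈ 47.871 × 2.2821 ≈ 109.246 μg/mL.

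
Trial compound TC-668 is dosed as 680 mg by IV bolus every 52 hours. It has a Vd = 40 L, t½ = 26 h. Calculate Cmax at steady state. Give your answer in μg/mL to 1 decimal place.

τ = 52 h = 2 half-lives, so f = (1/2)^2 = 0.25.
At steady state, R = 1/(1 − 0.25) = 4/3.
Single-dose peak C₀ = D/Vd = 680/40 = 17 μg/mL.
Steady-state peak Cmax,ss = C₀·R = 17 × 4/3 ≈ 22.667 μg/mL.

22.7 μg/mL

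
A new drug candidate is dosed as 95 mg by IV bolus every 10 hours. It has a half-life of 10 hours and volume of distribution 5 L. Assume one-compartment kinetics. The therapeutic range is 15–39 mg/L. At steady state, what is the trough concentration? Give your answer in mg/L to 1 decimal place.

19.0 mg/L

The dosing interval is 1 half-life, so f = 2^(−1) = 0.5.
At steady state, R = 1/(1 − 0.5) = 2/1.
Single-dose peak C₀ = D/Vd = 95/5 = 19 mg/L.
Steady-state peak Cmax,ss = C₀·R = 19 × 2/1 ≈ 38.000 mg/L.
Steady-state trough Cmin,ss = Cmax,ss·f ≈ 38.000 × 0.5 ≈ 19.000 mg/L.
Trough 19.0 mg/L vs MEC 15 mg/L: adequate.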